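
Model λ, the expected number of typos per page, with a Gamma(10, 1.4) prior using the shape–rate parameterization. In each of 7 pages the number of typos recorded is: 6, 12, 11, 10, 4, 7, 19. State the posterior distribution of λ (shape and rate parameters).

Posterior: Gamma(shape=79, rate=8.4)

Total count ∑xᵢ = 69 over n = 7 pages.
Gamma is conjugate to the Poisson likelihood: posterior is Gamma(shape = 10+69 = 79, rate = 1.4+7 = 8.4).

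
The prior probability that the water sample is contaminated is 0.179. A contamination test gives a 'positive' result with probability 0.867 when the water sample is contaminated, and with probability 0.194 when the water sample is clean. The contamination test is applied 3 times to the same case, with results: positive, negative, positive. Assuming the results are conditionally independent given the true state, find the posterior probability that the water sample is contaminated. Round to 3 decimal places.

Posterior P(H) ≈ 0.418

With H the event that the water sample is contaminated, the joint likelihood of the observed sequence is P(data|H) = 0.867·0.133·0.867 = 0.099975 and P(data|¬H) = 0.194·0.806·0.194 = 0.030335.
Bayes: P(H|data) = 0.179·0.099975 / (0.179·0.099975 + 0.821·0.030335) = 0.017895/0.042800 = 0.4181.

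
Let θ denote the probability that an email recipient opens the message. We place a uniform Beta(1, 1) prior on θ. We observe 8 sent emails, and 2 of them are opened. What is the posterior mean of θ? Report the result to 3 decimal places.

Posterior mean ≈ 0.300

The binomial likelihood is conjugate to the Beta prior: with 2 successes and 6 failures, the posterior is Beta(1+2, 1+6) = Beta(3, 7).
Posterior mean = α/(α+β) = 3/10 = 0.300.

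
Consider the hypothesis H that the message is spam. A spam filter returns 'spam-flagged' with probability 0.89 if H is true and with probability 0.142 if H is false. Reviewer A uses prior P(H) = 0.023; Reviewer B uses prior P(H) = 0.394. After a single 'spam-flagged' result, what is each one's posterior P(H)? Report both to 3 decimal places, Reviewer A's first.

The likelihood ratio for a 'spam-flagged' result is 0.89/0.142 = 6.2676.
Reviewer A: prior odds 0.023/0.977 = 0.023541; posterior odds 0.14755; posterior probability 0.129.
Reviewer B: prior odds 0.394/0.606 = 0.65017; posterior odds 4.0750; posterior probability 0.803.

Reviewer A: 0.129; Reviewer B: 0.803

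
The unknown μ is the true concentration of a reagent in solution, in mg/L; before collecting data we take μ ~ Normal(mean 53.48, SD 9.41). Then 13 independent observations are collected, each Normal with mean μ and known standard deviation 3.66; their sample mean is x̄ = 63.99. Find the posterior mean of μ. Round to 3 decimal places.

Posterior mean ≈ 63.869

With known σ, the Normal prior is conjugate. Weight on the data is w = (n/σ²)/(n/σ² + 1/τ₀²) = 0.970468/(0.970468+0.0112933) = 0.98850.
Posterior mean = w·x̄ + (1−w)·μ₀ = 0.98850·63.99 + 0.011503·53.48 = 63.869.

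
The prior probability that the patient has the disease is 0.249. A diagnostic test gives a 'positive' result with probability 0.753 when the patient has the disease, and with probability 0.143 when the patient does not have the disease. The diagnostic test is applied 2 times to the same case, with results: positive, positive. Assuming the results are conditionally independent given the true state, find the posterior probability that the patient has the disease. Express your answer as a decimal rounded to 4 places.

Posterior P(H) ≈ 0.9019

Let H be the event that the patient has the disease; start with P(H) = 0.249. P('positive'|H) = 0.753, P('positive'|¬H) = 0.143.
Update on result 1 ('positive'): P(H) ← 0.753·0.2490 / (0.753·0.2490 + 0.143·0.7510) = 0.18750/0.29489 = 0.6358.
Update on result 2 ('positive'): P(H) ← 0.753·0.6358 / (0.753·0.6358 + 0.143·0.3642) = 0.47877/0.53085 = 0.9019.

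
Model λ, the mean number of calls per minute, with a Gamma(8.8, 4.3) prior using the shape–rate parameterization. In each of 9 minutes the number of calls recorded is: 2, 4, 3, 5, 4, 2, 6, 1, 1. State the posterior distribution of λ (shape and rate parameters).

The Poisson likelihood adds the total count to the shape and the number of exposure periods to the rate. Here ∑xᵢ = 28 and n = 9, so shape 8.8→36.8 and rate 4.3→13.3.

Posterior: Gamma(shape=36.8, rate=13.3)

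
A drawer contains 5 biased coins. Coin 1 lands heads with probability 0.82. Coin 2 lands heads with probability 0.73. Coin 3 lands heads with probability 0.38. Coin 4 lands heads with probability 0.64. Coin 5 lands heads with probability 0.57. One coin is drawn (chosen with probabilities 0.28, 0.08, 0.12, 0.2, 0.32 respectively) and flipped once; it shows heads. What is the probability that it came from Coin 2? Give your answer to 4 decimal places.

P(heads|C1) = 0.82; P(heads|C2) = 0.73; P(heads|C3) = 0.38; P(heads|C4) = 0.64; P(heads|C5) = 0.57.
Prior × likelihood for each source: 0.28·0.82=0.2296, 0.08·0.73=0.05840, 0.12·0.38=0.04560, 0.2·0.64=0.1280, 0.32·0.57=0.1824. Summing gives P(heads) = 0.64400.
P(Coin 2 | heads) = 0.05840 / 0.64400 = 0.0907.

Posterior probability ≈ 0.0907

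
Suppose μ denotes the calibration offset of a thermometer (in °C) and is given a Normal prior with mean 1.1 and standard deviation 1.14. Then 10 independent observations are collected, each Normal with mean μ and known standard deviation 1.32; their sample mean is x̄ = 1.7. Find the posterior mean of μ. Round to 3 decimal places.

With known σ, the Normal prior is conjugate. Weight on the data is w = (n/σ²)/(n/σ² + 1/τ₀²) = 5.73921/(5.73921+0.769468) = 0.88178.
Posterior mean = w·x̄ + (1−w)·μ₀ = 0.88178·1.7 + 0.11822·1.1 = 1.629.

Posterior mean ≈ 1.629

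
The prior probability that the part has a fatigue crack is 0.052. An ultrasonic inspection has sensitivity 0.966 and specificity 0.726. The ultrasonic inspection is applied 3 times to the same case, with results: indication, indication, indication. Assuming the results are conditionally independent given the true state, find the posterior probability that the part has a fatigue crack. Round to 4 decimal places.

With H the event that the part has a fatigue crack, the joint likelihood of the observed sequence is P(data|H) = 0.966·0.966·0.966 = 0.90143 and P(data|¬H) = 0.274·0.274·0.274 = 0.020571.
Bayes: P(H|data) = 0.052·0.90143 / (0.052·0.90143 + 0.948·0.020571) = 0.046874/0.066375 = 0.7062.

Posterior P(H) ≈ 0.7062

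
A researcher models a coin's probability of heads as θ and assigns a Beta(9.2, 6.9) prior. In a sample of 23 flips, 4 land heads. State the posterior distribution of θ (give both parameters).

Posterior: Beta(13.2, 25.9)

The binomial likelihood is conjugate to the Beta prior: with 4 successes and 19 failures, the posterior is Beta(9.2+4, 6.9+19) = Beta(13.2, 25.9).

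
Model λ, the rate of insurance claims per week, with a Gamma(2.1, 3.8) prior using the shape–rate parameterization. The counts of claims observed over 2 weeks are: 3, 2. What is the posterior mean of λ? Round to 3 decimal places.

Total count ∑xᵢ = 5 over n = 2 weeks.
Gamma is conjugate to the Poisson likelihood: posterior is Gamma(shape = 2.1+5 = 7.1, rate = 3.8+2 = 5.8).
E[λ | data] = 7.1/5.8 = 1.224.

Posterior mean ≈ 1.224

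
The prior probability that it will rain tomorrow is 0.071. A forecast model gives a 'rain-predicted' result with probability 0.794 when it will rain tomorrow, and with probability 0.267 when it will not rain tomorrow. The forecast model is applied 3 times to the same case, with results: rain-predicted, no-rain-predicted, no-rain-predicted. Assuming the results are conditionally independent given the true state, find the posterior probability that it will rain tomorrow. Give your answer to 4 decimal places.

Let H be the event that it will rain tomorrow; start with P(H) = 0.071. P('rain-predicted'|H) = 0.794, P('rain-predicted'|¬H) = 0.267.
Update on result 1 ('rain-predicted'): P(H) ← 0.794·0.0710 / (0.794·0.0710 + 0.267·0.9290) = 0.056374/0.30442 = 0.1852.
Update on result 2 ('no-rain-predicted'): P(H) ← 0.206·0.1852 / (0.206·0.1852 + 0.733·0.8148) = 0.038148/0.63541 = 0.0600.
Update on result 3 ('no-rain-predicted'): P(H) ← 0.206·0.0600 / (0.206·0.0600 + 0.733·0.9400) = 0.012368/0.70136 = 0.0176.

Posterior P(H) ≈ 0.0176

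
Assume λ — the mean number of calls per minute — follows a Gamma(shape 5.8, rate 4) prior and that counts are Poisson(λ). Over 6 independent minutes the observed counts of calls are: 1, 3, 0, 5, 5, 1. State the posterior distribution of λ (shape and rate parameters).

Total count ∑xᵢ = 15 over n = 6 minutes.
Gamma is conjugate to the Poisson likelihood: posterior is Gamma(shape = 5.8+15 = 20.8, rate = 4+6 = 10).

Posterior: Gamma(shape=20.8, rate=10)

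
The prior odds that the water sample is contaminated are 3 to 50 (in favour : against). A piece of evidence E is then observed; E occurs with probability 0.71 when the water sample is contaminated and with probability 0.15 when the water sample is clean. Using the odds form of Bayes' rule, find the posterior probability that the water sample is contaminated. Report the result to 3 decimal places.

Posterior probability ≈ 0.221

Prior odds = 3/50 = 0.060000.
Likelihood ratio for E = 0.71/0.15 = 4.7333.
Posterior odds = prior odds × LR = 0.28400.
Posterior probability = odds/(1+odds) = 0.28400/1.2840 = 0.221.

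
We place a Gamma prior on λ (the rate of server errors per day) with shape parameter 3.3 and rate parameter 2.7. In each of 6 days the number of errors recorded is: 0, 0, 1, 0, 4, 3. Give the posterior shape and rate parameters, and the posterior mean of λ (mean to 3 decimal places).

The Poisson likelihood adds the total count to the shape and the number of exposure periods to the rate. Here ∑xᵢ = 8 and n = 6, so shape 3.3→11.3 and rate 2.7→8.7.
Posterior mean = shape/rate = 11.3/8.7 = 1.299.

Posterior: Gamma(shape=11.3, rate=8.7); mean ≈ 1.299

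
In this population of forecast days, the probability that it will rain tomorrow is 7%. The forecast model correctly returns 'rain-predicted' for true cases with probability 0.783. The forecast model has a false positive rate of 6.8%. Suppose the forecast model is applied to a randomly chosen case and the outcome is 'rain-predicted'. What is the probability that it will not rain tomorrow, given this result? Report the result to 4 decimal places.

P(¬H | E) ≈ 0.5357

Let H be the event that it will rain tomorrow. P(H) = 0.07, so P(¬H) = 0.93. With E the 'rain-predicted' result, P(E|H) = 0.783 and P(E|¬H) = 0.068.
P(E) = 0.783·0.07 + 0.068·0.93 = 0.054810 + 0.063240 = 0.11805.
By Bayes' theorem, P(H|E) = 0.054810 / 0.11805 = 0.4643. Hence P(¬H|E) = 1 − 0.4643 = 0.5357.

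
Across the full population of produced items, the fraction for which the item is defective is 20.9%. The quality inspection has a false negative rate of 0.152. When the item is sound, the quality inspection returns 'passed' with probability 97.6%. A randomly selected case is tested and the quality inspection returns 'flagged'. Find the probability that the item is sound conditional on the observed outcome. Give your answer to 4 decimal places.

P(¬H | E) ≈ 0.0968

Let H be the event that the item is defective. P(H) = 0.209, so P(¬H) = 0.791. With E the 'flagged' result, P(E|H) = 0.848 and P(E|¬H) = 0.024.
P(E) = 0.848·0.209 + 0.024·0.791 = 0.17723 + 0.018984 = 0.19622.
By Bayes' theorem, P(H|E) = 0.17723 / 0.19622 = 0.9032. Hence P(¬H|E) = 1 − 0.9032 = 0.0968.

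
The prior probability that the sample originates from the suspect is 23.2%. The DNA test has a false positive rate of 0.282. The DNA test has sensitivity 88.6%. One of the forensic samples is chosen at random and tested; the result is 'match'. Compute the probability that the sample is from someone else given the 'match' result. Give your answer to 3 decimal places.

Write H for 'the sample originates from the suspect'. Prior odds H:¬H = 0.232/0.768 = 0.30208. For the 'match' outcome, the likelihood ratio is 0.886/0.282 = 3.1418.
Posterior odds = 0.30208 × 3.1418 = 0.94910, so P(H|E) = 0.94910/(1+0.94910) = 0.487. Then P(¬H|E) = 1 − 0.487 = 0.513.

P(¬H | E) ≈ 0.513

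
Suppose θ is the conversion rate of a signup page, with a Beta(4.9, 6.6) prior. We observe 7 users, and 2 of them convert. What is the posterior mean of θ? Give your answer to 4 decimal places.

Observing 2 successes and 5 failures updates Beta(4.9, 6.6) by adding the success and failure counts to the two shape parameters: α = 4.9+2 = 6.9, β = 6.6+5 = 11.6.
Posterior mean = α/(α+β) = 6.9/18.5 = 0.3730.

Posterior mean ≈ 0.3730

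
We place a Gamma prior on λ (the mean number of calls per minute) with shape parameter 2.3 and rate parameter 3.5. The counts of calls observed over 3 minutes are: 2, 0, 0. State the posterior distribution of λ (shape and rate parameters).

Posterior: Gamma(shape=4.3, rate=6.5)

Total count ∑xᵢ = 2 over n = 3 minutes.
Gamma is conjugate to the Poisson likelihood: posterior is Gamma(shape = 2.3+2 = 4.3, rate = 3.5+3 = 6.5).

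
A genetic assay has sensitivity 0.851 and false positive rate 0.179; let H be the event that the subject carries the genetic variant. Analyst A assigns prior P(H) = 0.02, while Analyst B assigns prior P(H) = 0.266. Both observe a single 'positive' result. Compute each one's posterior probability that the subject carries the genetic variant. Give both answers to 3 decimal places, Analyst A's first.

P('+'|H) = 0.851, P('+'|¬H) = 0.179.
Analyst A: numerator 0.851·0.02 = 0.017020; evidence = 0.017020+0.179·0.98 = 0.19244; posterior = 0.088.
Analyst B: numerator 0.851·0.266 = 0.22637; evidence = 0.22637+0.179·0.734 = 0.35775; posterior = 0.633.

Analyst A: 0.088; Analyst B: 0.633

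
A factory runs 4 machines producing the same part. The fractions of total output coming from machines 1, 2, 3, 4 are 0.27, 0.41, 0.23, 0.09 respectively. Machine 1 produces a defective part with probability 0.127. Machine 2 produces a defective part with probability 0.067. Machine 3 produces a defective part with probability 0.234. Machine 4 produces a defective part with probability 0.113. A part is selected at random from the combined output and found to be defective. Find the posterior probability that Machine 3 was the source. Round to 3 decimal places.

Posterior probability ≈ 0.428

P(defective|M1) = 0.127; P(defective|M2) = 0.067; P(defective|M3) = 0.234; P(defective|M4) = 0.113.
Prior × likelihood for each source: 0.27·0.127=0.03429, 0.41·0.067=0.02747, 0.23·0.234=0.05382, 0.09·0.113=0.01017. Summing gives P(defective) = 0.12575.
P(Machine 3 | defective) = 0.05382 / 0.12575 = 0.428.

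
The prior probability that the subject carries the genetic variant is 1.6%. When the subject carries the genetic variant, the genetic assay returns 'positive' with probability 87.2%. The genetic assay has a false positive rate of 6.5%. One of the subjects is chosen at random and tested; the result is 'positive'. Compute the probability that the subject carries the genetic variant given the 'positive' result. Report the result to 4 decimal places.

P(H | E) ≈ 0.1791

Write H for 'the subject carries the genetic variant'. Prior odds H:¬H = 0.016/0.984 = 0.016260. For the 'positive' outcome, the likelihood ratio is 0.872/0.065 = 13.415.
Posterior odds = 0.016260 × 13.415 = 0.21814, so P(H|E) = 0.21814/(1+0.21814) = 0.1791.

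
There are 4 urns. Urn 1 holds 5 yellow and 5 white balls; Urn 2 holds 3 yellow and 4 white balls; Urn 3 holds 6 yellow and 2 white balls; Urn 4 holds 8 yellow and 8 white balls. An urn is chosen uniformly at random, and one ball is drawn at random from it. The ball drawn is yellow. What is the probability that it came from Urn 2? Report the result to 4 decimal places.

Posterior probability ≈ 0.1967

Tabulate prior·likelihood by source: [1] prior 0.25, lik 0.5, product 0.1250; [2] prior 0.25, lik 0.4286, product 0.1071; [3] prior 0.25, lik 0.75, product 0.1875; [4] prior 0.25, lik 0.5, product 0.1250.
Normalizing constant = 0.54464; the posterior for Urn 2 is its product over the sum, 0.1071/0.54464 = 0.1967.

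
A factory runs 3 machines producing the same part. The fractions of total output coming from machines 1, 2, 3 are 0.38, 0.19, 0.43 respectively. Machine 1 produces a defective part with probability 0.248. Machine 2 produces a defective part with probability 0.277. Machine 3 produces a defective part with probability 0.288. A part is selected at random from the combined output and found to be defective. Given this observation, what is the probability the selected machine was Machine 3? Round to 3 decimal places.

Posterior probability ≈ 0.457

Tabulate prior·likelihood by source: [1] prior 0.38, lik 0.248, product 0.09424; [2] prior 0.19, lik 0.277, product 0.05263; [3] prior 0.43, lik 0.288, product 0.1238.
Normalizing constant = 0.27071; the posterior for Machine 3 is its product over the sum, 0.1238/0.27071 = 0.457.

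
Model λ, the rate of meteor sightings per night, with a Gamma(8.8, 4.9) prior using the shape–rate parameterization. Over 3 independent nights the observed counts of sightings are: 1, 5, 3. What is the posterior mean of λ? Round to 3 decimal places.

Total count ∑xᵢ = 9 over n = 3 nights.
Gamma is conjugate to the Poisson likelihood: posterior is Gamma(shape = 8.8+9 = 17.8, rate = 4.9+3 = 7.9).
Posterior mean = shape/rate = 17.8/7.9 = 2.253.

Posterior mean ≈ 2.253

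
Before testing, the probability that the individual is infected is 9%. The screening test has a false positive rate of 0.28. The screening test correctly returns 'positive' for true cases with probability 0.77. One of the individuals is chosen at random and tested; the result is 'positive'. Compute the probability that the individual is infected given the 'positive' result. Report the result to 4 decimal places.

Write H for 'the individual is infected'. Prior odds H:¬H = 0.09/0.91 = 0.098901. For the 'positive' outcome, the likelihood ratio is 0.77/0.28 = 2.7500.
Posterior odds = 0.098901 × 2.7500 = 0.27198, so P(H|E) = 0.27198/(1+0.27198) = 0.2138.

P(H | E) ≈ 0.2138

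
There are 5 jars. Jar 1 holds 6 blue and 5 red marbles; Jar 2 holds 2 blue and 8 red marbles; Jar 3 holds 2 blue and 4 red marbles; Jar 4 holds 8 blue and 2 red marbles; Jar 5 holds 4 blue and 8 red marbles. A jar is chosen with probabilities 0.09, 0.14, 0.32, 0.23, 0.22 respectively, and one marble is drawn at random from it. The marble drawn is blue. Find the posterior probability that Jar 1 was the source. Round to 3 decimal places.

Posterior probability ≈ 0.111

Tabulate prior·likelihood by source: [1] prior 0.09, lik 0.5455, product 0.04909; [2] prior 0.14, lik 0.2, product 0.02800; [3] prior 0.32, lik 0.3333, product 0.1067; [4] prior 0.23, lik 0.8, product 0.1840; [5] prior 0.22, lik 0.3333, product 0.07333.
Normalizing constant = 0.44109; the posterior for Jar 1 is its product over the sum, 0.04909/0.44109 = 0.111.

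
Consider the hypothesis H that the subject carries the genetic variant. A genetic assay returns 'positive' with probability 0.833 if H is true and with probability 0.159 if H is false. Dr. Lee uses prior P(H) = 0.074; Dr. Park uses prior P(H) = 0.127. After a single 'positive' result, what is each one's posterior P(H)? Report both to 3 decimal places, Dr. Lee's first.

The likelihood ratio for a 'positive' result is 0.833/0.159 = 5.2390.
Dr. Lee: prior odds 0.074/0.926 = 0.079914; posterior odds 0.41867; posterior probability 0.295.
Dr. Park: prior odds 0.127/0.873 = 0.14548; posterior odds 0.76214; posterior probability 0.433.

Dr. Lee: 0.295; Dr. Park: 0.433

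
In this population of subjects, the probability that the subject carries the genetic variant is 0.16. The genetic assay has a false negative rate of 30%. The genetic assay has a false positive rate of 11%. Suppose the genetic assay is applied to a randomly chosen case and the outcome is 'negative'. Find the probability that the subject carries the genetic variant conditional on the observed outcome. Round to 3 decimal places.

P(H | E) ≈ 0.060

Let H be the event that the subject carries the genetic variant. P(H) = 0.16, so P(¬H) = 0.84. With E the 'negative' result, P(E|H) = 0.3 and P(E|¬H) = 0.89.
P(E) = 0.3·0.16 + 0.89·0.84 = 0.048000 + 0.74760 = 0.79560.
By Bayes' theorem, P(H|E) = 0.048000 / 0.79560 = 0.060.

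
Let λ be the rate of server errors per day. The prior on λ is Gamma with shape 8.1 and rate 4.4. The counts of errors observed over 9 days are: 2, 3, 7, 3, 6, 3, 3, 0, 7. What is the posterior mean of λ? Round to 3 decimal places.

Posterior mean ≈ 3.142

Total count ∑xᵢ = 34 over n = 9 days.
Gamma is conjugate to the Poisson likelihood: posterior is Gamma(shape = 8.1+34 = 42.1, rate = 4.4+9 = 13.4).
E[λ | data] = 42.1/13.4 = 3.142.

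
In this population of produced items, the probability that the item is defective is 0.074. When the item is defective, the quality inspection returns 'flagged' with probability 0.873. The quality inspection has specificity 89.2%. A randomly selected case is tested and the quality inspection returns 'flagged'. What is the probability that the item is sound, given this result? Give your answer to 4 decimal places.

Let H be the event that the item is defective. P(H) = 0.074, so P(¬H) = 0.926. With E the 'flagged' result, P(E|H) = 0.873 and P(E|¬H) = 0.108.
P(E) = 0.873·0.074 + 0.108·0.926 = 0.064602 + 0.10001 = 0.16461.
By Bayes' theorem, P(H|E) = 0.064602 / 0.16461 = 0.3925. Hence P(¬H|E) = 1 − 0.3925 = 0.6075.

P(¬H | E) ≈ 0.6075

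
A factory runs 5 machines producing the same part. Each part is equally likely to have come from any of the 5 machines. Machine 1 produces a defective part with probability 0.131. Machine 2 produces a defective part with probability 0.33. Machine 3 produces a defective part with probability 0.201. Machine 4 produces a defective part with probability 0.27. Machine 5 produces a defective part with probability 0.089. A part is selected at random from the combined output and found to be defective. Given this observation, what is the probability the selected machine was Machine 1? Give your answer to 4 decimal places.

P(defective|M1) = 0.131; P(defective|M2) = 0.33; P(defective|M3) = 0.201; P(defective|M4) = 0.27; P(defective|M5) = 0.089.
Prior × likelihood for each source: 0.2·0.131=0.02620, 0.2·0.33=0.06600, 0.2·0.201=0.04020, 0.2·0.27=0.05400, 0.2·0.089=0.01780. Summing gives P(defective) = 0.20420.
P(Machine 1 | defective) = 0.02620 / 0.20420 = 0.1283.

Posterior probability ≈ 0.1283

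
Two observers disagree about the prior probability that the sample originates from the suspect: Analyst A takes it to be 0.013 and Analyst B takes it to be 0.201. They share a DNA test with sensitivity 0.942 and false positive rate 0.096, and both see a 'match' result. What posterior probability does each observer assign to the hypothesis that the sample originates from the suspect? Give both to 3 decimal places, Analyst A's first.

P('+'|H) = 0.942, P('+'|¬H) = 0.096.
Analyst A: numerator 0.942·0.013 = 0.012246; evidence = 0.012246+0.096·0.987 = 0.10700; posterior = 0.114.
Analyst B: numerator 0.942·0.201 = 0.18934; evidence = 0.18934+0.096·0.799 = 0.26605; posterior = 0.712.

Analyst A: 0.114; Analyst B: 0.712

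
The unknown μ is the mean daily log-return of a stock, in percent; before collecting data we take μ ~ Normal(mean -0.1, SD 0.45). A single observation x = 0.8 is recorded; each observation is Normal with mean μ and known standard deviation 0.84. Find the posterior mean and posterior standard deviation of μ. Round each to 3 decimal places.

Posterior mean ≈ 0.101; posterior SD ≈ 0.397

Prior precision 1/τ₀² = 1/0.45² = 4.93827; data precision n/σ² = 1/0.84² = 1.41723.
Posterior precision = 4.93827 + 1.41723 = 6.35551, giving posterior SD = 1/√6.35551 = 0.397.
Posterior mean = (4.93827·-0.1 + 1.41723·0.8) / 6.35551 = 0.101.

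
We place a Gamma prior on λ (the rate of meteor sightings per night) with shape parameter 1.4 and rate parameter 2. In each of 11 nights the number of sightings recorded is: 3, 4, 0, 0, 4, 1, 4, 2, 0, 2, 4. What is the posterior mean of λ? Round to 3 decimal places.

Total count ∑xᵢ = 24 over n = 11 nights.
Gamma is conjugate to the Poisson likelihood: posterior is Gamma(shape = 1.4+24 = 25.4, rate = 2+11 = 13).
E[λ | data] = 25.4/13 = 1.954.

Posterior mean ≈ 1.954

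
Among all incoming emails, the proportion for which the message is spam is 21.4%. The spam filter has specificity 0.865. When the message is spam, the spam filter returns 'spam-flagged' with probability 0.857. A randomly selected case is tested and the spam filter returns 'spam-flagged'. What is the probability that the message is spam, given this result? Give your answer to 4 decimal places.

P(H | E) ≈ 0.6335

Let H be the event that the message is spam. P(H) = 0.214, so P(¬H) = 0.786. With E the 'spam-flagged' result, P(E|H) = 0.857 and P(E|¬H) = 0.135.
P(E) = 0.857·0.214 + 0.135·0.786 = 0.18340 + 0.10611 = 0.28951.
By Bayes' theorem, P(H|E) = 0.18340 / 0.28951 = 0.6335.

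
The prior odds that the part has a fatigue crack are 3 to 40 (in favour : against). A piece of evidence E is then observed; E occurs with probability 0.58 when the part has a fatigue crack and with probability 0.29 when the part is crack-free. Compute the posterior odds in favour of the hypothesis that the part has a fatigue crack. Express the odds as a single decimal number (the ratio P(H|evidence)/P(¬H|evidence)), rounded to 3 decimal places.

Posterior odds ≈ 0.150

Prior odds = 3/40 = 0.075000. In log-odds, ln(0.075000) = -2.5903.
Add log likelihood ratio: ln(2.0000) = 0.69315.
Posterior log-odds = -1.8971, so posterior odds = exp(-1.8971) = 0.15000.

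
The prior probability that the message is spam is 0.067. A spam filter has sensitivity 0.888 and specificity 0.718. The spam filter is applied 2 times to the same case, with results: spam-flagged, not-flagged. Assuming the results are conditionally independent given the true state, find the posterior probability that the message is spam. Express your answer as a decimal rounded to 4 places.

Posterior P(H) ≈ 0.0341

With H the event that the message is spam, the joint likelihood of the observed sequence is P(data|H) = 0.888·0.112 = 0.099456 and P(data|¬H) = 0.282·0.718 = 0.20248.
Bayes: P(H|data) = 0.067·0.099456 / (0.067·0.099456 + 0.933·0.20248) = 0.0066636/0.19557 = 0.0341.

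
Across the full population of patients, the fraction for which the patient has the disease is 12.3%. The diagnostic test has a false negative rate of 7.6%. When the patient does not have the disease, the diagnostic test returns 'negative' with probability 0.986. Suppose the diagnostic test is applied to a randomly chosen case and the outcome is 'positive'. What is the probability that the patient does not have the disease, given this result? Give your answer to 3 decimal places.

Let H be the event that the patient has the disease. P(H) = 0.123, so P(¬H) = 0.877. With E the 'positive' result, P(E|H) = 0.924 and P(E|¬H) = 0.014.
P(E) = 0.924·0.123 + 0.014·0.877 = 0.11365 + 0.012278 = 0.12593.
By Bayes' theorem, P(H|E) = 0.11365 / 0.12593 = 0.903. Hence P(¬H|E) = 1 − 0.903 = 0.097.

P(¬H | E) ≈ 0.097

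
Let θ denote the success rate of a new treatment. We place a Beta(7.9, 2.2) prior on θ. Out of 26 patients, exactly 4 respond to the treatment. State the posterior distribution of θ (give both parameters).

Posterior: Beta(11.9, 24.2)

Observing 4 successes and 22 failures updates Beta(7.9, 2.2) by adding the success and failure counts to the two shape parameters: α = 7.9+4 = 11.9, β = 2.2+22 = 24.2.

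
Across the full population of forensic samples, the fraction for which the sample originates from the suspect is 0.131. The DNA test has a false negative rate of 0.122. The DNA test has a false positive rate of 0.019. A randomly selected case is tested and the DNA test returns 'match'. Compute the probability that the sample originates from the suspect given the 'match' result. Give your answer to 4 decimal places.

P(H | E) ≈ 0.8745

Write H for 'the sample originates from the suspect'. Prior odds H:¬H = 0.131/0.869 = 0.15075. For the 'match' outcome, the likelihood ratio is 0.878/0.019 = 46.211.
Posterior odds = 0.15075 × 46.211 = 6.9661, so P(H|E) = 6.9661/(1+6.9661) = 0.8745.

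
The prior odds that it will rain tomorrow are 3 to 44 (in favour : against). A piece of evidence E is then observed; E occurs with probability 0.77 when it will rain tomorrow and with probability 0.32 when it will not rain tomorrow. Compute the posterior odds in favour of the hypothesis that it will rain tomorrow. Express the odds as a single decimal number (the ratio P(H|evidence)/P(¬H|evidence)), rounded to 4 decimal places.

Posterior odds ≈ 0.1641

Prior odds = 3/44 = 0.068182. In log-odds, ln(0.068182) = -2.6856.
Add log likelihood ratio: ln(2.4062) = 0.87807.
Posterior log-odds = -1.8075, so posterior odds = exp(-1.8075) = 0.16406.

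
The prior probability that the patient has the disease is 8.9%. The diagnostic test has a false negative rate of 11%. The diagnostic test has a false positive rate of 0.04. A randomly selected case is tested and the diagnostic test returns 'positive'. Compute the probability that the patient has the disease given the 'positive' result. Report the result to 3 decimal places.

Let H be the event that the patient has the disease. P(H) = 0.089, so P(¬H) = 0.911. With E the 'positive' result, P(E|H) = 0.89 and P(E|¬H) = 0.04.
P(E) = 0.89·0.089 + 0.04·0.911 = 0.079210 + 0.036440 = 0.11565.
By Bayes' theorem, P(H|E) = 0.079210 / 0.11565 = 0.685.

P(H | E) ≈ 0.685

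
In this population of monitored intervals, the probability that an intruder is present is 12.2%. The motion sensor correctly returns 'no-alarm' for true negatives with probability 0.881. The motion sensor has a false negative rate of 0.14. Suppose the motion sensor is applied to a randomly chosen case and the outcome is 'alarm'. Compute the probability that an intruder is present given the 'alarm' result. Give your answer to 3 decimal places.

P(H | E) ≈ 0.501

Write H for 'an intruder is present'. Prior odds H:¬H = 0.122/0.878 = 0.13895. For the 'alarm' outcome, the likelihood ratio is 0.86/0.119 = 7.2269.
Posterior odds = 0.13895 × 7.2269 = 1.0042, so P(H|E) = 1.0042/(1+1.0042) = 0.501.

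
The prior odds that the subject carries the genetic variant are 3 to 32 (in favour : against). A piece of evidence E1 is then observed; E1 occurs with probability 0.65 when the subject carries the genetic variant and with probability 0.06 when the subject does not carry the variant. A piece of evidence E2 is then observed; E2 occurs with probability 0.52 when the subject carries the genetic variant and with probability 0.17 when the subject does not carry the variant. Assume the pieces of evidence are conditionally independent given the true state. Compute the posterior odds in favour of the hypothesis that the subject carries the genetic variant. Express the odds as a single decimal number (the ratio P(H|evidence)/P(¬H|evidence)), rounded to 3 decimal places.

Posterior odds ≈ 3.107

Prior odds = 3/32 = 0.093750.
Likelihood ratio for E1 = 0.65/0.06 = 10.833.
Likelihood ratio for E2 = 0.52/0.17 = 3.0588.
Posterior odds = prior odds × LR₁ × LR₂ = 3.1066.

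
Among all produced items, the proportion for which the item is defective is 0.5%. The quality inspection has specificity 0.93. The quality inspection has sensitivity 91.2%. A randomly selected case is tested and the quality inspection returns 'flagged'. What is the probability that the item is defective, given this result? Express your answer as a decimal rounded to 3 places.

Let H be the event that the item is defective. P(H) = 0.005, so P(¬H) = 0.995. With E the 'flagged' result, P(E|H) = 0.912 and P(E|¬H) = 0.07.
P(E) = 0.912·0.005 + 0.07·0.995 = 0.0045600 + 0.069650 = 0.074210.
By Bayes' theorem, P(H|E) = 0.0045600 / 0.074210 = 0.061.

P(H | E) ≈ 0.061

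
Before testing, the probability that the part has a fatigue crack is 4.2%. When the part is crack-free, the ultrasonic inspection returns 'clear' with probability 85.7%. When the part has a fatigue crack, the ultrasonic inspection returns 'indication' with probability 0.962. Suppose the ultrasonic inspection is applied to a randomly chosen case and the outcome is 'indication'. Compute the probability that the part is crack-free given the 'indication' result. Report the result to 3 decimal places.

Let H be the event that the part has a fatigue crack. P(H) = 0.042, so P(¬H) = 0.958. With E the 'indication' result, P(E|H) = 0.962 and P(E|¬H) = 0.143.
P(E) = 0.962·0.042 + 0.143·0.958 = 0.040404 + 0.13699 = 0.17740.
By Bayes' theorem, P(H|E) = 0.040404 / 0.17740 = 0.228. Hence P(¬H|E) = 1 − 0.228 = 0.772.

P(¬H | E) ≈ 0.772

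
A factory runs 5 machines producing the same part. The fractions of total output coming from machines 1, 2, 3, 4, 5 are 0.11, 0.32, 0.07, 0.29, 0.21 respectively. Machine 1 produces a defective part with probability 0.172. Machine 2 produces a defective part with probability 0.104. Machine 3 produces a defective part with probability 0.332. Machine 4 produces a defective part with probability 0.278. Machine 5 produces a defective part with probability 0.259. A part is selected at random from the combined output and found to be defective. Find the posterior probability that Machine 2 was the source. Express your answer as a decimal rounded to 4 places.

Posterior probability ≈ 0.1581

Tabulate prior·likelihood by source: [1] prior 0.11, lik 0.172, product 0.01892; [2] prior 0.32, lik 0.104, product 0.03328; [3] prior 0.07, lik 0.332, product 0.02324; [4] prior 0.29, lik 0.278, product 0.08062; [5] prior 0.21, lik 0.259, product 0.05439.
Normalizing constant = 0.21045; the posterior for Machine 2 is its product over the sum, 0.03328/0.21045 = 0.1581.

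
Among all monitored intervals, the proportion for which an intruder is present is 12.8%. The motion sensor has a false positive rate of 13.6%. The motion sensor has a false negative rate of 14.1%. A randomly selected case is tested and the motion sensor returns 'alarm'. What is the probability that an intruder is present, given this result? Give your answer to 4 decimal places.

P(H | E) ≈ 0.4811

Write H for 'an intruder is present'. Prior odds H:¬H = 0.128/0.872 = 0.14679. For the 'alarm' outcome, the likelihood ratio is 0.859/0.136 = 6.3162.
Posterior odds = 0.14679 × 6.3162 = 0.92715, so P(H|E) = 0.92715/(1+0.92715) = 0.4811.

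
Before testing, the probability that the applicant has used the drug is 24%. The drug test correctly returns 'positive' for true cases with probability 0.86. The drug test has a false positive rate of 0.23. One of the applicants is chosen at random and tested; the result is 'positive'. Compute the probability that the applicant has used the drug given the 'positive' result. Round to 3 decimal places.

P(H | E) ≈ 0.541

Write H for 'the applicant has used the drug'. Prior odds H:¬H = 0.24/0.76 = 0.31579. For the 'positive' outcome, the likelihood ratio is 0.86/0.23 = 3.7391.
Posterior odds = 0.31579 × 3.7391 = 1.1808, so P(H|E) = 1.1808/(1+1.1808) = 0.541.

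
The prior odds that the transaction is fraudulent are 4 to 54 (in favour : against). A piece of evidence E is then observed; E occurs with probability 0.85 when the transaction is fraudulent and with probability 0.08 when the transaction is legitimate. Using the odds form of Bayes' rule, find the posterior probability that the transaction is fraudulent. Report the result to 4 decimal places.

Posterior probability ≈ 0.4404

Prior odds = 4/54 = 0.074074.
Likelihood ratio for E = 0.85/0.08 = 10.625.
Posterior odds = prior odds × LR = 0.78704.
Posterior probability = odds/(1+odds) = 0.78704/1.7870 = 0.4404.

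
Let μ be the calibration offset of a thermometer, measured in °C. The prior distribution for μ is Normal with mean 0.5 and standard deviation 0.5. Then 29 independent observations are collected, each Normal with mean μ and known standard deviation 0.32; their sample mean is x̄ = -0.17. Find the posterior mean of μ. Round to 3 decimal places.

Posterior mean ≈ -0.161

With known σ, the Normal prior is conjugate. Weight on the data is w = (n/σ²)/(n/σ² + 1/τ₀²) = 283.203/(283.203+4.00000) = 0.98607.
Posterior mean = w·x̄ + (1−w)·μ₀ = 0.98607·-0.17 + 0.013927·0.5 = -0.161.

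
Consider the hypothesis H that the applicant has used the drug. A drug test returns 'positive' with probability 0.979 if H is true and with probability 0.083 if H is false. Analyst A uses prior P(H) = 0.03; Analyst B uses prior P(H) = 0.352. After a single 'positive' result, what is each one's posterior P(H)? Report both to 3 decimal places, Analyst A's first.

The likelihood ratio for a 'positive' result is 0.979/0.083 = 11.795.
Analyst A: prior odds 0.03/0.97 = 0.030928; posterior odds 0.36480; posterior probability 0.267.
Analyst B: prior odds 0.352/0.648 = 0.54321; posterior odds 6.4073; posterior probability 0.865.

Analyst A: 0.267; Analyst B: 0.865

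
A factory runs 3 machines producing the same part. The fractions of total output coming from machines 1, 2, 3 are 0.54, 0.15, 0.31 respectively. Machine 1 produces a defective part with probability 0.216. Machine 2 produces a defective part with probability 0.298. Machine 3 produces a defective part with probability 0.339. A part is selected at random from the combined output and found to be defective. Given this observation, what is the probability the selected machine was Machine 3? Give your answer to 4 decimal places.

Posterior probability ≈ 0.3944

P(defective|M1) = 0.216; P(defective|M2) = 0.298; P(defective|M3) = 0.339.
Prior × likelihood for each source: 0.54·0.216=0.1166, 0.15·0.298=0.04470, 0.31·0.339=0.1051. Summing gives P(defective) = 0.26643.
P(Machine 3 | defective) = 0.1051 / 0.26643 = 0.3944.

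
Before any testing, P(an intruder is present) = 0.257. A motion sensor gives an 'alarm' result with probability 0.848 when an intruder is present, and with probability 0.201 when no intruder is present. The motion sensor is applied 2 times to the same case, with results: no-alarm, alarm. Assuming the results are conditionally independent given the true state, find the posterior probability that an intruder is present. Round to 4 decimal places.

Let H be the event that an intruder is present; start with P(H) = 0.257. P('alarm'|H) = 0.848, P('alarm'|¬H) = 0.201.
Update on result 1 ('no-alarm'): P(H) ← 0.152·0.2570 / (0.152·0.2570 + 0.799·0.7430) = 0.039064/0.63272 = 0.0617.
Update on result 2 ('alarm'): P(H) ← 0.848·0.0617 / (0.848·0.0617 + 0.201·0.9383) = 0.052355/0.24095 = 0.2173.

Posterior P(H) ≈ 0.2173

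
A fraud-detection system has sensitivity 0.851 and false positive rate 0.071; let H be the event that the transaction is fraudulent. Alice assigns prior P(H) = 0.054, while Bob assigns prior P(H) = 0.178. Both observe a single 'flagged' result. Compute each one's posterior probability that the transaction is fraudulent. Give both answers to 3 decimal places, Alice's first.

Alice: 0.406; Bob: 0.722

P('+'|H) = 0.851, P('+'|¬H) = 0.071.
Alice: numerator 0.851·0.054 = 0.045954; evidence = 0.045954+0.071·0.946 = 0.11312; posterior = 0.406.
Bob: numerator 0.851·0.178 = 0.15148; evidence = 0.15148+0.071·0.822 = 0.20984; posterior = 0.722.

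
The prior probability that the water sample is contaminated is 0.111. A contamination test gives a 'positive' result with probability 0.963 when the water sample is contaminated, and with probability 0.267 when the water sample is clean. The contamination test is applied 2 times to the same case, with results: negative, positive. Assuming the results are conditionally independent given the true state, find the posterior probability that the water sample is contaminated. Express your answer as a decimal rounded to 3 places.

Posterior P(H) ≈ 0.022

With H the event that the water sample is contaminated, the joint likelihood of the observed sequence is P(data|H) = 0.037·0.963 = 0.035631 and P(data|¬H) = 0.733·0.267 = 0.19571.
Bayes: P(H|data) = 0.111·0.035631 / (0.111·0.035631 + 0.889·0.19571) = 0.0039550/0.17794 = 0.0222.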